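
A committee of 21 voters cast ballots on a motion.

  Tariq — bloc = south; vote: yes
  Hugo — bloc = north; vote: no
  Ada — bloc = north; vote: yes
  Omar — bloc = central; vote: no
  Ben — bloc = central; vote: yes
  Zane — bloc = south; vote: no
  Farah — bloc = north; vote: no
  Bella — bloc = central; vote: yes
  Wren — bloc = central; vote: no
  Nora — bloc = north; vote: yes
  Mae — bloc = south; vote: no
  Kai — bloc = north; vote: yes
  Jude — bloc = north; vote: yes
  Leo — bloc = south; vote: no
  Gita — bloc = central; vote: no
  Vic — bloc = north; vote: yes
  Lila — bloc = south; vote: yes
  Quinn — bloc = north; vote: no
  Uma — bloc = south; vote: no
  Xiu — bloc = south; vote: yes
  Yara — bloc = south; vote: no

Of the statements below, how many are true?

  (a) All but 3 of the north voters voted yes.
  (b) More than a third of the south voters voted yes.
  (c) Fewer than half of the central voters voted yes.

3

(a) north: |A| = 8, |A ∩ B| = 5; needs |A ∖ B| = 3 — true.
(b) south: |A| = 8, |A ∩ B| = 3; needs |A ∩ B| / |A| > 1/3 — true.
(c) central: |A| = 5, |A ∩ B| = 2; needs |A ∩ B| < |A ∖ B| — true.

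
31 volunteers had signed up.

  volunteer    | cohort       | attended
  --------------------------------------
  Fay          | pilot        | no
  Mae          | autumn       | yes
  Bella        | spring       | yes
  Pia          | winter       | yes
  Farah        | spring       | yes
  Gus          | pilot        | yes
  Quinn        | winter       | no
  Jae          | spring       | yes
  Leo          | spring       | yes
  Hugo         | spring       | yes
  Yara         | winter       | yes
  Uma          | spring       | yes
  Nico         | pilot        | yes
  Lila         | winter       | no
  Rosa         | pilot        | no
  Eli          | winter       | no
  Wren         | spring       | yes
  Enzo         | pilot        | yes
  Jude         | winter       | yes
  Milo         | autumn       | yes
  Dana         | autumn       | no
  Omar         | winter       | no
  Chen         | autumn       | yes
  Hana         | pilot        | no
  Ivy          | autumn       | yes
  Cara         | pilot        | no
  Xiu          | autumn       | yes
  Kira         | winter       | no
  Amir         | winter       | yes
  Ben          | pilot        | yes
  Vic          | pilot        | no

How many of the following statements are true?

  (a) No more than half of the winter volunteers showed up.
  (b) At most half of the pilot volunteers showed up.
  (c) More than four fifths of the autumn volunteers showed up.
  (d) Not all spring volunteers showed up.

3

(a) winter: |A| = 9, |A ∩ B| = 4; needs |A ∩ B| ≤ |A ∖ B| — true.
(b) pilot: |A| = 9, |A ∩ B| = 4; needs |A ∩ B| ≤ |A ∖ B| — true.
(c) autumn: |A| = 6, |A ∩ B| = 5; needs |A ∩ B| / |A| > 4/5 — true.
(d) spring: |A| = 7, |A ∩ B| = 7; needs A ⊄ B (|A ∖ B| ≥ 1) — false.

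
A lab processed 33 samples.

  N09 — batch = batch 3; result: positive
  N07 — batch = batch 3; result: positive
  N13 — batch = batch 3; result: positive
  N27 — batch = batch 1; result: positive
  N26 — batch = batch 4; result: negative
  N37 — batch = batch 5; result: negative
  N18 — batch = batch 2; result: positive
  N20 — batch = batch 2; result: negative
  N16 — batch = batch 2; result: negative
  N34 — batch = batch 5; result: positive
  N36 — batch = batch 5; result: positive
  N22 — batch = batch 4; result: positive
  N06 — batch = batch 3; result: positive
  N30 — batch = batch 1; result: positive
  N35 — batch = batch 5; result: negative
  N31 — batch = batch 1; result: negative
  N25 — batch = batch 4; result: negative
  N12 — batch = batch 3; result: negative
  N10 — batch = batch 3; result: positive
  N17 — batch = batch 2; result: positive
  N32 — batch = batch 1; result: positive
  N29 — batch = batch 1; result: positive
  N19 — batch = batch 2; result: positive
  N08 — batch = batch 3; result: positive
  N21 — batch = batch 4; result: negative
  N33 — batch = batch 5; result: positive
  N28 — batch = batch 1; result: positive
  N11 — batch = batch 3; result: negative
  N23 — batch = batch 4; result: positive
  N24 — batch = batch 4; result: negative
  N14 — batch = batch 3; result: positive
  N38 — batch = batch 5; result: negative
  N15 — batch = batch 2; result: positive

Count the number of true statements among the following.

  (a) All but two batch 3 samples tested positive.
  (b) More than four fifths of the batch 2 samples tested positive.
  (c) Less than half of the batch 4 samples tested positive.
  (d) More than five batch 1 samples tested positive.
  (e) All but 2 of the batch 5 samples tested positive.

(a) batch 3: |A| = 9, |A ∩ B| = 7; needs |A ∖ B| = 2 — true.
(b) batch 2: |A| = 6, |A ∩ B| = 4; needs |A ∩ B| / |A| > 4/5 — false.
(c) batch 4: |A| = 6, |A ∩ B| = 2; needs |A ∩ B| < |A ∖ B| — true.
(d) batch 1: |A| = 6, |A ∩ B| = 5; needs |A ∩ B| > 5 — false.
(e) batch 5: |A| = 6, |A ∩ B| = 3; needs |A ∖ B| = 2 — false.

2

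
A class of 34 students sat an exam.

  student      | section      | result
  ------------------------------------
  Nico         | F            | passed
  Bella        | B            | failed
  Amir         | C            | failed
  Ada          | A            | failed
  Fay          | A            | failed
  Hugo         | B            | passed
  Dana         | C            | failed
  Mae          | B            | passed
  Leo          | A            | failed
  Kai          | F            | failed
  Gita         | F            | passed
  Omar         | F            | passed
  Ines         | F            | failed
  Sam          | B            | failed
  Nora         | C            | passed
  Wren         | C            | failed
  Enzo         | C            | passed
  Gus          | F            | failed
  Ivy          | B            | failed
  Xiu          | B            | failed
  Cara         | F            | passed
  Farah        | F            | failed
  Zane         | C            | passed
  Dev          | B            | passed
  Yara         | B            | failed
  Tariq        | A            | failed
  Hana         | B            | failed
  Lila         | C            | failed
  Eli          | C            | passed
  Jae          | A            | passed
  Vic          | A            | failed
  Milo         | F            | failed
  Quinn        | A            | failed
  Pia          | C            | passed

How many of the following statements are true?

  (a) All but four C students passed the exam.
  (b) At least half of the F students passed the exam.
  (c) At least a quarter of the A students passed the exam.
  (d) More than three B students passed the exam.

1

(a) C: |A| = 9, |A ∩ B| = 5; needs |A ∖ B| = 4 — true.
(b) F: |A| = 9, |A ∩ B| = 4; needs |A ∩ B| ≥ |A ∖ B| — false.
(c) A: |A| = 7, |A ∩ B| = 1; needs |A ∩ B| / |A| ≥ 1/4 — false.
(d) B: |A| = 9, |A ∩ B| = 3; needs |A ∩ B| > 3 — false.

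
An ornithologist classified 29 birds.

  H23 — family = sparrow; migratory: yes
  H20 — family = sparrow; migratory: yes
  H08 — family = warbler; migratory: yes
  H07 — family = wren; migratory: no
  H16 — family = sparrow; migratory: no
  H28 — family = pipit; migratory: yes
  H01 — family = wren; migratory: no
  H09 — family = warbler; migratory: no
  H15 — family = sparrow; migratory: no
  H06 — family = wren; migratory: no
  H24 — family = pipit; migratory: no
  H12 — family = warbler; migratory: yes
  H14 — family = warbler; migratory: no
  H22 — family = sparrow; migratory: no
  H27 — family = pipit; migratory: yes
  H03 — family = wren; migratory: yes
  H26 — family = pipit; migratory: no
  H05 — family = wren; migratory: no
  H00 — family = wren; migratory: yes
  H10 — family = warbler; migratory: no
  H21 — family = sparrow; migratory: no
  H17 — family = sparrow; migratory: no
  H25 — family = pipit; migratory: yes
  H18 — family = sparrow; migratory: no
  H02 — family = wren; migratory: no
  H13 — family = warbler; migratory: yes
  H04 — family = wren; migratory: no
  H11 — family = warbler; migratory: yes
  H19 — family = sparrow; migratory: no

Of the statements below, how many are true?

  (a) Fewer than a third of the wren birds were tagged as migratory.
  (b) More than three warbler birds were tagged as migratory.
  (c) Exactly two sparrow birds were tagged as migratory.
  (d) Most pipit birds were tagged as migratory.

4

(a) wren: |A| = 8, |A ∩ B| = 2; needs |A ∩ B| / |A| < 1/3 — true.
(b) warbler: |A| = 7, |A ∩ B| = 4; needs |A ∩ B| > 3 — true.
(c) sparrow: |A| = 9, |A ∩ B| = 2; needs |A ∩ B| = 2 — true.
(d) pipit: |A| = 5, |A ∩ B| = 3; needs |A ∩ B| > |A ∖ B| — true.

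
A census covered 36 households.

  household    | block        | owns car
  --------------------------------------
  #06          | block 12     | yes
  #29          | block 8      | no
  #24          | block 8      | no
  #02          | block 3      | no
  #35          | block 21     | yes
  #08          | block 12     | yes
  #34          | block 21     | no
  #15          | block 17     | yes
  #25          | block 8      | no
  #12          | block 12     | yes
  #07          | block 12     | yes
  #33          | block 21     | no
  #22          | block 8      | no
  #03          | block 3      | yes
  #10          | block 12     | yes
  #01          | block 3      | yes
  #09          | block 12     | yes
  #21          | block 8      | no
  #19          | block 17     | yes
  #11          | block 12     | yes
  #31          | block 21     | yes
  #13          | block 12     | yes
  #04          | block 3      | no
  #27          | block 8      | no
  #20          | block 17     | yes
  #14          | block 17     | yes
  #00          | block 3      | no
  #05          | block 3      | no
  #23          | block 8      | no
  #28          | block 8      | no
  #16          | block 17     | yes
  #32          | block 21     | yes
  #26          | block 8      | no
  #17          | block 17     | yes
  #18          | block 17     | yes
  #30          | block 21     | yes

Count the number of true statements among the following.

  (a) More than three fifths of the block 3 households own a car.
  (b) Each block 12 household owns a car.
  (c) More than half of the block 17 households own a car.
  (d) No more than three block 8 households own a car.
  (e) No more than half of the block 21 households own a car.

3

(a) block 3: |A| = 6, |A ∩ B| = 2; needs |A ∩ B| / |A| > 3/5 — false.
(b) block 12: |A| = 8, |A ∩ B| = 8; needs A ⊆ B, i.e. every element of A is in B (|A ∖ B| = 0) — true.
(c) block 17: |A| = 7, |A ∩ B| = 7; needs |A ∩ B| > |A ∖ B| — true.
(d) block 8: |A| = 9, |A ∩ B| = 0; needs |A ∩ B| ≤ 3 — true.
(e) block 21: |A| = 6, |A ∩ B| = 4; needs |A ∩ B| ≤ |A ∖ B| — false.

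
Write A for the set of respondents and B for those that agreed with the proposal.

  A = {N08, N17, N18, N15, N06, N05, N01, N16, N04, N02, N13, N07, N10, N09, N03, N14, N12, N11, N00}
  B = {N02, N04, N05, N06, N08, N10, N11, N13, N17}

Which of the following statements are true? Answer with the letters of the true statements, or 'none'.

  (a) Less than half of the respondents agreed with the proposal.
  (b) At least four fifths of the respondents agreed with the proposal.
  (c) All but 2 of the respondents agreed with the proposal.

(a)

|A| = 19, |A ∩ B| = 9, |A ∖ B| = 10.
(a) |A ∩ B| < |A ∖ B|: holds.
(b) |A ∩ B| / |A| ≥ 4/5: fails.
(c) |A ∖ B| = 2: fails.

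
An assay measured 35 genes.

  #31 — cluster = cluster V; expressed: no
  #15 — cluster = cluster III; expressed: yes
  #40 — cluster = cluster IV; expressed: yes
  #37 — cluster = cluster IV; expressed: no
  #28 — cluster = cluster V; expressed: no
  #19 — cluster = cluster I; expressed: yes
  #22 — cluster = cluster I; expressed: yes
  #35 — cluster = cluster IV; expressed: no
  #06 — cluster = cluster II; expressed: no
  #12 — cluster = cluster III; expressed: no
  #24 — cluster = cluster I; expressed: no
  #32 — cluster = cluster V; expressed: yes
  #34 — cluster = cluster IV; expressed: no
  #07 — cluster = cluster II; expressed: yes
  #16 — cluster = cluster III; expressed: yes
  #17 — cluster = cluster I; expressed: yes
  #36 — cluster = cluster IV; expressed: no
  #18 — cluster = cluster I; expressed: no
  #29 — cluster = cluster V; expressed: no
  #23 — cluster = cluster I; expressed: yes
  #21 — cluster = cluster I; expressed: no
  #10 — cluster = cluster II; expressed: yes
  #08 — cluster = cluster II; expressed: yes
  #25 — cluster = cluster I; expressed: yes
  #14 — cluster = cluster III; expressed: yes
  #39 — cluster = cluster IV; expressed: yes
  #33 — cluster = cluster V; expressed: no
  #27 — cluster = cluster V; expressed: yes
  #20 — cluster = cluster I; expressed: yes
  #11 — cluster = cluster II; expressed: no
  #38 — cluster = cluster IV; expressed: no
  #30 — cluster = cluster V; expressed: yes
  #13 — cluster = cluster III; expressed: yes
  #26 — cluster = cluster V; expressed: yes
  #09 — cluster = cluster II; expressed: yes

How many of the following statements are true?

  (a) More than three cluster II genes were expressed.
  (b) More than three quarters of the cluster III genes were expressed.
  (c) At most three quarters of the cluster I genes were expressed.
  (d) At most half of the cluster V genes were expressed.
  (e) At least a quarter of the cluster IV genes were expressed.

(a) cluster II: |A| = 6, |A ∩ B| = 4; needs |A ∩ B| > 3 — true.
(b) cluster III: |A| = 5, |A ∩ B| = 4; needs |A ∩ B| / |A| > 3/4 — true.
(c) cluster I: |A| = 9, |A ∩ B| = 6; needs |A ∩ B| / |A| ≤ 3/4 — true.
(d) cluster V: |A| = 8, |A ∩ B| = 4; needs |A ∩ B| ≤ |A ∖ B| — true.
(e) cluster IV: |A| = 7, |A ∩ B| = 2; needs |A ∩ B| / |A| ≥ 1/4 — true.

5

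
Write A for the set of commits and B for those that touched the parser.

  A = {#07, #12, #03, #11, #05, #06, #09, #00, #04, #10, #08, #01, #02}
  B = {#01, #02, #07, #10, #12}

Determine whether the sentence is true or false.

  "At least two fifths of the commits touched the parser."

Truth condition: |A ∩ B| / |A| ≥ 2/5.
A (the restrictor) = {#07, #12, #03, #11, #05, #06, #09, #00, #04, #10, #08, #01, #02}, |A| = 13.
A ∩ B = {#07, #12, #10, #01, #02}, so |A ∩ B| = 5.
A ∖ B = {#03, #11, #05, #06, #09, #00, #04, #08}, so |A ∖ B| = 8.
|A ∩ B|/|A| = 5/13, so the statement is false.

False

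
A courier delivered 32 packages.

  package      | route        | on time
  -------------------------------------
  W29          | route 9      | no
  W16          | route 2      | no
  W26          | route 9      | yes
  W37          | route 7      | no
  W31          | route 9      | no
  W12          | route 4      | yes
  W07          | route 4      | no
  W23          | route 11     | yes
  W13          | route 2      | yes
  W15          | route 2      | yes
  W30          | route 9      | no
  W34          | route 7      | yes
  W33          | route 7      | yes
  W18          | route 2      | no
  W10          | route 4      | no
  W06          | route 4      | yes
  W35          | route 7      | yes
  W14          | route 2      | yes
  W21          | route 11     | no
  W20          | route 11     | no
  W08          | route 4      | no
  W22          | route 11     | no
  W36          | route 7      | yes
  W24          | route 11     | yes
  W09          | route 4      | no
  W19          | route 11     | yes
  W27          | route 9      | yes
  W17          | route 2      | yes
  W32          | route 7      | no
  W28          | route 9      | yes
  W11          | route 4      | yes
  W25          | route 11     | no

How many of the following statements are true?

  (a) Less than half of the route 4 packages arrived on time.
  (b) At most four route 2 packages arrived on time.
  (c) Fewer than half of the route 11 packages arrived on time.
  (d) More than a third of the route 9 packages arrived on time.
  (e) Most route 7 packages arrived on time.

5

(a) route 4: |A| = 7, |A ∩ B| = 3; needs |A ∩ B| < |A ∖ B| — true.
(b) route 2: |A| = 6, |A ∩ B| = 4; needs |A ∩ B| ≤ 4 — true.
(c) route 11: |A| = 7, |A ∩ B| = 3; needs |A ∩ B| < |A ∖ B| — true.
(d) route 9: |A| = 6, |A ∩ B| = 3; needs |A ∩ B| / |A| > 1/3 — true.
(e) route 7: |A| = 6, |A ∩ B| = 4; needs |A ∩ B| > |A ∖ B| — true.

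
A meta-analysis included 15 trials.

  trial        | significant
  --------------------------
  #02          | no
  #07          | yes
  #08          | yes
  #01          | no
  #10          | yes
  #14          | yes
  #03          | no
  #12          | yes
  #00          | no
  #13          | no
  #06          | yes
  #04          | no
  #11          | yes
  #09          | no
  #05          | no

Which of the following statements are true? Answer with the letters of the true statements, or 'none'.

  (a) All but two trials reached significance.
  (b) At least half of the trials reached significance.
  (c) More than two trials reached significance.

(c)

|A| = 15, |A ∩ B| = 7, |A ∖ B| = 8.
(a) |A ∖ B| = 2: fails.
(b) |A ∩ B| ≥ |A ∖ B|: fails.
(c) |A ∩ B| > 2: holds.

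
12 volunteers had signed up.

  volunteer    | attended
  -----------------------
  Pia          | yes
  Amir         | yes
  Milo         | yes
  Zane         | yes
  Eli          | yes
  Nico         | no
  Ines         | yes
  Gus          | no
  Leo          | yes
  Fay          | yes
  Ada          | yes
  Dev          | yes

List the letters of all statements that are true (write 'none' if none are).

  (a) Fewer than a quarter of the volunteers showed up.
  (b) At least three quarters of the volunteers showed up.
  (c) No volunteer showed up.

|A| = 12, |A ∩ B| = 10, |A ∖ B| = 2.
(a) |A ∩ B| / |A| < 1/4: fails.
(b) |A ∩ B| / |A| ≥ 3/4: holds.
(c) A ∩ B = ∅ (|A ∩ B| = 0): fails.

(b)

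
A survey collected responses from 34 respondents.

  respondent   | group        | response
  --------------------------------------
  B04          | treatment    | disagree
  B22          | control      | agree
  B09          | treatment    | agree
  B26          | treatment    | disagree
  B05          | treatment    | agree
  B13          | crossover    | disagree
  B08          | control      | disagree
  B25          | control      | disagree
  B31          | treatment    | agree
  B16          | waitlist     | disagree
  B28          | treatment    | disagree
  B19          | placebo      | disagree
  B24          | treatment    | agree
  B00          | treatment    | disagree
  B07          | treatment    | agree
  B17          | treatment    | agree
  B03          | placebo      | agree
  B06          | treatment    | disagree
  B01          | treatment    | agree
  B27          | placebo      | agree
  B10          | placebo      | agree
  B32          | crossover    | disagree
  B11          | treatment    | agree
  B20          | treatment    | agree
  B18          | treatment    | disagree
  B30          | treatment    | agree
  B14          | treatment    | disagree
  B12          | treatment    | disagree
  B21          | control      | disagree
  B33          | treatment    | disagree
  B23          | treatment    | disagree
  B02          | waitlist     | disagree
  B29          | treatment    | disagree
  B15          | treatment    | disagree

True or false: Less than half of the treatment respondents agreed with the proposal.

The determiner here denotes the relation: |A ∩ B| < |A ∖ B|.
|A| = 22, |A ∩ B| = 10, |A ∖ B| = 12.
10 < 12, so the statement is true.

True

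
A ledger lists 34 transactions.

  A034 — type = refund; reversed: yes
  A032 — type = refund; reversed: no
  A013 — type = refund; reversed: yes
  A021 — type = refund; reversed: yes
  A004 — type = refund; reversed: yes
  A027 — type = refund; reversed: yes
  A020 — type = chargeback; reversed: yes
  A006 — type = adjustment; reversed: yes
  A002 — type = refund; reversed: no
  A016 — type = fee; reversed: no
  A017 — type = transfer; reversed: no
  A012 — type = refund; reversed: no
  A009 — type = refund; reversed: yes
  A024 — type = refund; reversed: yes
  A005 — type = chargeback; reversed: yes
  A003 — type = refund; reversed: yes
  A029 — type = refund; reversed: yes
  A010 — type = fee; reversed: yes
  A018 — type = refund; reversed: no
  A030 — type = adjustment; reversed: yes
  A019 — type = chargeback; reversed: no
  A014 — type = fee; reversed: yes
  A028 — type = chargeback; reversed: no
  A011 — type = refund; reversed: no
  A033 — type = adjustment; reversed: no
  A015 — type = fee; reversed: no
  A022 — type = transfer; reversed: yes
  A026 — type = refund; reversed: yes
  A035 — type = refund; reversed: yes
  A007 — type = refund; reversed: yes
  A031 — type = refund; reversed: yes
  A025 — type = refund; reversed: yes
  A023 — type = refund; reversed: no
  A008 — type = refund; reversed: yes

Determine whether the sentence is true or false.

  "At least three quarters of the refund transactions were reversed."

False

The determiner here denotes the relation: |A ∩ B| / |A| ≥ 3/4.
|A| = 21, |A ∩ B| = 15, |A ∖ B| = 6.
|A ∩ B|/|A| = 15/21, so the statement is false.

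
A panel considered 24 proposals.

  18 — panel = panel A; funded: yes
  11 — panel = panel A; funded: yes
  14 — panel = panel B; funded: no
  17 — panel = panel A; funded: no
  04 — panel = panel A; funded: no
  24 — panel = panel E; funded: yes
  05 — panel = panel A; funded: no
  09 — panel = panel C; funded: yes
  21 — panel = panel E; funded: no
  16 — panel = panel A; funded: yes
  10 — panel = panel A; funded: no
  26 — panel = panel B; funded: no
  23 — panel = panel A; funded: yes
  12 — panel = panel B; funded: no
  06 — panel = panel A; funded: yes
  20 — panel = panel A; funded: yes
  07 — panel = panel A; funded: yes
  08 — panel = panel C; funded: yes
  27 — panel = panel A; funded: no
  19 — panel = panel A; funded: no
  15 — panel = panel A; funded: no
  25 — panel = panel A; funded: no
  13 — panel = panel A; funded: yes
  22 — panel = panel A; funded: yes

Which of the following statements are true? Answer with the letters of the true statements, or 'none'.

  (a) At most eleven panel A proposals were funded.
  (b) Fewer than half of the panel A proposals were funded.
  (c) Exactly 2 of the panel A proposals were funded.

|A| = 17, |A ∩ B| = 9, |A ∖ B| = 8.
(a) |A ∩ B| ≤ 11: holds.
(b) |A ∩ B| < |A ∖ B|: fails.
(c) |A ∩ B| = 2: fails.

(a)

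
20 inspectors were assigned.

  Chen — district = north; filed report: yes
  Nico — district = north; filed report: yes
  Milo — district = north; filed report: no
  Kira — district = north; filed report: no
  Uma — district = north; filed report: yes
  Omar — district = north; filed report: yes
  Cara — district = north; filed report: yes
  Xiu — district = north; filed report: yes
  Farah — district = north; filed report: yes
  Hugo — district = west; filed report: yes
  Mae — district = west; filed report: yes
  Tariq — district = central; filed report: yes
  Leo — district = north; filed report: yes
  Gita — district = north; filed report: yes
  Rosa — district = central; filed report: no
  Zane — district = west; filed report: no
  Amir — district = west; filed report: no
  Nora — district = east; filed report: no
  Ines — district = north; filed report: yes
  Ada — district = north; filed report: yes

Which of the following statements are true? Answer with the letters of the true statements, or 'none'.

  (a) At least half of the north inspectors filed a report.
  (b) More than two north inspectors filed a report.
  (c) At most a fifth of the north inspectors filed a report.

|A| = 13, |A ∩ B| = 11, |A ∖ B| = 2.
(a) |A ∩ B| ≥ |A ∖ B|: holds.
(b) |A ∩ B| > 2: holds.
(c) |A ∩ B| / |A| ≤ 1/5: fails.

(a), (b)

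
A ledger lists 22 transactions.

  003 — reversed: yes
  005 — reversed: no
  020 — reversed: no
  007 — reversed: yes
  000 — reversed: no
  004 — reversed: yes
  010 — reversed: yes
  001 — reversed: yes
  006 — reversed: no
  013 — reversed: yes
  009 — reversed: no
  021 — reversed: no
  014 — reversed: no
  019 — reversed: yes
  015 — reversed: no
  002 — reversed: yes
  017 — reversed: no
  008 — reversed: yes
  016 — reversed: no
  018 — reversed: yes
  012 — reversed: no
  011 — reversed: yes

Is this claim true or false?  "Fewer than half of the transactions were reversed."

False

The determiner here denotes the relation: |A ∩ B| < |A ∖ B|.
|A| = 22, |A ∩ B| = 11, |A ∖ B| = 11.
11 = 11, so the statement is false.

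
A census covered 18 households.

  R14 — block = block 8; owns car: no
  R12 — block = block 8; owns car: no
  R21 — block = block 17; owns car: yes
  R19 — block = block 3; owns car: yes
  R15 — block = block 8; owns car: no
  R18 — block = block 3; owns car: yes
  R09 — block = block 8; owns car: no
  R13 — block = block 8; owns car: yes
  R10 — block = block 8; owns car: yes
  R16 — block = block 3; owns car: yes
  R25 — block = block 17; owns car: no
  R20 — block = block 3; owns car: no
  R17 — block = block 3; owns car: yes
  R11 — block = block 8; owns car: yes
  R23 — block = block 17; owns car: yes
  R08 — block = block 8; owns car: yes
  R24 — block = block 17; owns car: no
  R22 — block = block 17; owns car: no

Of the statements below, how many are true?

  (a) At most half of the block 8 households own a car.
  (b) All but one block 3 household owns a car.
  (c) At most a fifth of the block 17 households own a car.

(a) block 8: |A| = 8, |A ∩ B| = 4; needs |A ∩ B| ≤ |A ∖ B| — true.
(b) block 3: |A| = 5, |A ∩ B| = 4; needs |A ∖ B| = 1 — true.
(c) block 17: |A| = 5, |A ∩ B| = 2; needs |A ∩ B| / |A| ≤ 1/5 — false.

2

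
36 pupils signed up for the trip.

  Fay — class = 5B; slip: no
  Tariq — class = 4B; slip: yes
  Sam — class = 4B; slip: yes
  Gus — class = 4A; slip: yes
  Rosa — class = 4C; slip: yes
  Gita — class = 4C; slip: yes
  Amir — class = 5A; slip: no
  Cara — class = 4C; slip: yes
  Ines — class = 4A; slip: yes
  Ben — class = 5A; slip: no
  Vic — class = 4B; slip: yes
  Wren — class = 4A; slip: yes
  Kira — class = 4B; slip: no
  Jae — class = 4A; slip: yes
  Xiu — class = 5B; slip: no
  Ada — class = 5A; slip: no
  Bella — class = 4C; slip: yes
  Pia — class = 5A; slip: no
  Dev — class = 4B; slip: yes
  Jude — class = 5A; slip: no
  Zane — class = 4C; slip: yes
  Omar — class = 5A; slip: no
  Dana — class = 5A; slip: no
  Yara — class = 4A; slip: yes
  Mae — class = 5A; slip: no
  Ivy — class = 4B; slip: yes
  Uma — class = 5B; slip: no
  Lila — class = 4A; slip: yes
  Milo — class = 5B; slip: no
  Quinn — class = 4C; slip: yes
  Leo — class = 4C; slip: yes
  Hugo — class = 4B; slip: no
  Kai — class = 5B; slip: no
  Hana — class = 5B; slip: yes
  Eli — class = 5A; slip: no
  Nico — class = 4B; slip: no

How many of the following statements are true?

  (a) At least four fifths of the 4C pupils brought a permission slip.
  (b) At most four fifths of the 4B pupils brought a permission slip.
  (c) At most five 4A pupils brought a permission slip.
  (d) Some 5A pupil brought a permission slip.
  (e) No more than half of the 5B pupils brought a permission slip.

(a) 4C: |A| = 7, |A ∩ B| = 7; needs |A ∩ B| / |A| ≥ 4/5 — true.
(b) 4B: |A| = 8, |A ∩ B| = 5; needs |A ∩ B| / |A| ≤ 4/5 — true.
(c) 4A: |A| = 6, |A ∩ B| = 6; needs |A ∩ B| ≤ 5 — false.
(d) 5A: |A| = 9, |A ∩ B| = 0; needs A ∩ B ≠ ∅ (|A ∩ B| ≥ 1) — false.
(e) 5B: |A| = 6, |A ∩ B| = 1; needs |A ∩ B| ≤ |A ∖ B| — true.

3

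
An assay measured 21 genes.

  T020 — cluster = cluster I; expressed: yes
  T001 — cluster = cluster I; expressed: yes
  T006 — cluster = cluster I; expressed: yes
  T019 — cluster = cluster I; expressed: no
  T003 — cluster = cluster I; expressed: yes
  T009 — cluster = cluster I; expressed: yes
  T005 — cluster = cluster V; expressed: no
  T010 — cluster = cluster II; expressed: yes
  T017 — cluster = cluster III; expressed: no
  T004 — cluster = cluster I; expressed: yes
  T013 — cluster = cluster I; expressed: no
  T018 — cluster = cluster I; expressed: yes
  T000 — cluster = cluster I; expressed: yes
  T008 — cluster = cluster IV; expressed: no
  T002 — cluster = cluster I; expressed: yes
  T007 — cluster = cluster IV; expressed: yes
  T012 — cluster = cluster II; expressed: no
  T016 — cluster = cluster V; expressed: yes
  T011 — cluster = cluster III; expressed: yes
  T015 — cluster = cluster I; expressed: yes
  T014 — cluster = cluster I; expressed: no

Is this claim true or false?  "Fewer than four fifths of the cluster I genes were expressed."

True

The determiner here denotes the relation: |A ∩ B| / |A| < 4/5.
A (the restrictor) = {T020, T001, T006, T019, T003, T009, T004, T013, T018, T000, T002, T015, T014}, |A| = 13.
A ∩ B = {T020, T001, T006, T003, T009, T004, T018, T000, T002, T015}, so |A ∩ B| = 10.
A ∖ B = {T019, T013, T014}, so |A ∖ B| = 3.
|A ∩ B|/|A| = 10/13, so the statement is true.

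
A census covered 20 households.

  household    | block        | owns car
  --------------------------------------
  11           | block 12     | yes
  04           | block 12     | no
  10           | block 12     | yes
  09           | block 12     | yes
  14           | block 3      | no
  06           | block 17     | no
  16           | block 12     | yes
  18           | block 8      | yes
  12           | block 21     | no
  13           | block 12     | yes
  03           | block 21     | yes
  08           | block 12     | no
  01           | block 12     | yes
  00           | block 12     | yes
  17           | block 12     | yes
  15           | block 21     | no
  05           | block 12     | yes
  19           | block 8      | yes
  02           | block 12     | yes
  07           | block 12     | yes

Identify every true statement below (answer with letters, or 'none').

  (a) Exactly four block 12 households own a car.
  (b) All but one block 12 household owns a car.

|A| = 13, |A ∩ B| = 11, |A ∖ B| = 2.
(a) |A ∩ B| = 4: fails.
(b) |A ∖ B| = 1: fails.

none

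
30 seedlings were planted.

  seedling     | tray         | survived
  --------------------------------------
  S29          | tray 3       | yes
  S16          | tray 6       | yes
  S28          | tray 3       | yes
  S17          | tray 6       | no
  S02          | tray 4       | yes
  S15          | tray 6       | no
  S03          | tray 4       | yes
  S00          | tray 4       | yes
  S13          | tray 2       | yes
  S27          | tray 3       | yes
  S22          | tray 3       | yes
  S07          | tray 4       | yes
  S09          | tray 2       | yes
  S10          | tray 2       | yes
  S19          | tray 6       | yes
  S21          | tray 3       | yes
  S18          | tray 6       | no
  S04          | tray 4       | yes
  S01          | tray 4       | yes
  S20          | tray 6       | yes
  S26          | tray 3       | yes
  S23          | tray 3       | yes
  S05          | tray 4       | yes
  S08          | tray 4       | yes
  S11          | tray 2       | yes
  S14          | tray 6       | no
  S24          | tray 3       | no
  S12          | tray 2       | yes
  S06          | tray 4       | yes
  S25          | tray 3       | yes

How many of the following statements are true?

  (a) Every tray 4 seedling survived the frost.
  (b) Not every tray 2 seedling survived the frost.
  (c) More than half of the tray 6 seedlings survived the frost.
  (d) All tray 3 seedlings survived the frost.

1

(a) tray 4: |A| = 9, |A ∩ B| = 9; needs A ⊆ B, i.e. every element of A is in B (|A ∖ B| = 0) — true.
(b) tray 2: |A| = 5, |A ∩ B| = 5; needs A ⊄ B (|A ∖ B| ≥ 1) — false.
(c) tray 6: |A| = 7, |A ∩ B| = 3; needs |A ∩ B| > |A ∖ B| — false.
(d) tray 3: |A| = 9, |A ∩ B| = 8; needs A ⊆ B, i.e. every element of A is in B (|A ∖ B| = 0) — false.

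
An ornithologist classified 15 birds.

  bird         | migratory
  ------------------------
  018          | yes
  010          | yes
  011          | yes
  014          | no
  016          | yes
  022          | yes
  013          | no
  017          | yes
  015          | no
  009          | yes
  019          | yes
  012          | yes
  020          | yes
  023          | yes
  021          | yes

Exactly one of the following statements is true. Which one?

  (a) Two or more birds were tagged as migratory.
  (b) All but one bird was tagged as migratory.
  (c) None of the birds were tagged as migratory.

|A| = 15, |A ∩ B| = 12, |A ∖ B| = 3.
(a) requires |A ∩ B| ≥ 2: true.
(b) requires |A ∖ B| = 1: false.
(c) requires A ∩ B = ∅ (|A ∩ B| = 0): false.

(a)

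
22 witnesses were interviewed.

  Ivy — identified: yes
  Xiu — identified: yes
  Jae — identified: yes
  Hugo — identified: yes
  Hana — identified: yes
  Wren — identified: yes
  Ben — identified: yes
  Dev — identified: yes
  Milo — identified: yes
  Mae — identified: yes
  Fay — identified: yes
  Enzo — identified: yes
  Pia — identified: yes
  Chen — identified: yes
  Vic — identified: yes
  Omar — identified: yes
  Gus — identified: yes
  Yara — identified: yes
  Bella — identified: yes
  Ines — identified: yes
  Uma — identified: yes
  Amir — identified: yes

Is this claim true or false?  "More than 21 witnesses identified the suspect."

Truth condition: |A ∩ B| > 21.
|A| = 22, |A ∩ B| = 22, |A ∖ B| = 0.
|A ∩ B| = 22, so the statement is true.

True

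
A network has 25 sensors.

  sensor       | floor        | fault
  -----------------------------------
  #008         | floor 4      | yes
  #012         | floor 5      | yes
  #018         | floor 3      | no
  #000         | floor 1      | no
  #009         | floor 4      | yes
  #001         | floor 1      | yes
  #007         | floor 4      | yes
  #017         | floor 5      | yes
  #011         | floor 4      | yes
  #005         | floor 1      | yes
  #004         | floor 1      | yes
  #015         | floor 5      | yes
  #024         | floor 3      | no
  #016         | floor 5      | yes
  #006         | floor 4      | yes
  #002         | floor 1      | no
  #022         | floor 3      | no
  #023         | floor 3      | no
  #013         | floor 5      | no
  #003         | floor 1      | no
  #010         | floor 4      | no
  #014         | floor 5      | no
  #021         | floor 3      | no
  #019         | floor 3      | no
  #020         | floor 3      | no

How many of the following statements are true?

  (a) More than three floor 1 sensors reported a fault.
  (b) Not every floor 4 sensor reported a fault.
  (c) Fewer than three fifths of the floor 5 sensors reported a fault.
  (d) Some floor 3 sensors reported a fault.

(a) floor 1: |A| = 6, |A ∩ B| = 3; needs |A ∩ B| > 3 — false.
(b) floor 4: |A| = 6, |A ∩ B| = 5; needs A ⊄ B (|A ∖ B| ≥ 1) — true.
(c) floor 5: |A| = 6, |A ∩ B| = 4; needs |A ∩ B| / |A| < 3/5 — false.
(d) floor 3: |A| = 7, |A ∩ B| = 0; needs A ∩ B ≠ ∅ (|A ∩ B| ≥ 1) — false.

1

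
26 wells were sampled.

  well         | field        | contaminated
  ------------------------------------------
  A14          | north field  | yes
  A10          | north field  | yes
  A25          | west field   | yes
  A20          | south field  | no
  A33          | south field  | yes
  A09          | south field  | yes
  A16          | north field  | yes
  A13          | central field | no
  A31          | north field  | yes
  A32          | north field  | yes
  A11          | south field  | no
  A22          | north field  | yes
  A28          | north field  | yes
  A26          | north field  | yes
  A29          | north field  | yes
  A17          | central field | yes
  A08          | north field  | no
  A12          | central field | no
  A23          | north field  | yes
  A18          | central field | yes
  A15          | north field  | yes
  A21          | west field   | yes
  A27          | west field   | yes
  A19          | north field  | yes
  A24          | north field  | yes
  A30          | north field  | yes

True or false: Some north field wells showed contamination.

The determiner here denotes the relation: A ∩ B ≠ ∅ (|A ∩ B| ≥ 1).
|A| = 15, |A ∩ B| = 14, |A ∖ B| = 1.
So the statement is true.

True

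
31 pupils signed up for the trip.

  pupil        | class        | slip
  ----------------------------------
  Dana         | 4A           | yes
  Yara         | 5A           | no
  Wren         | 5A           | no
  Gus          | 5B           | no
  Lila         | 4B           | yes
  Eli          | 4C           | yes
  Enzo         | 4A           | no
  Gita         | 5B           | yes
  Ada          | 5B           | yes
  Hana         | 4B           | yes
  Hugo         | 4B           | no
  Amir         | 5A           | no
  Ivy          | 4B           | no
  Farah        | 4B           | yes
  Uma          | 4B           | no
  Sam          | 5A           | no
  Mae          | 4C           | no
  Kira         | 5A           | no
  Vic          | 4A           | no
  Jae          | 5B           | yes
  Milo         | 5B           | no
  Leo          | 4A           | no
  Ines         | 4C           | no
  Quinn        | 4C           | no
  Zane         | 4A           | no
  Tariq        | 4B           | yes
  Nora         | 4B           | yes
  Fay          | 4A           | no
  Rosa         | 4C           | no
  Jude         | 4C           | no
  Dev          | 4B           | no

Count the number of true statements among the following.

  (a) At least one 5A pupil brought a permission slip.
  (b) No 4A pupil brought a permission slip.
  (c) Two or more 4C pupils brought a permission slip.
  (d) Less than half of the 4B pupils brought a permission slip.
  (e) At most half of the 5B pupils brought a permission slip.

0

(a) 5A: |A| = 5, |A ∩ B| = 0; needs A ∩ B ≠ ∅ (|A ∩ B| ≥ 1) — false.
(b) 4A: |A| = 6, |A ∩ B| = 1; needs A ∩ B = ∅ (|A ∩ B| = 0) — false.
(c) 4C: |A| = 6, |A ∩ B| = 1; needs |A ∩ B| ≥ 2 — false.
(d) 4B: |A| = 9, |A ∩ B| = 5; needs |A ∩ B| < |A ∖ B| — false.
(e) 5B: |A| = 5, |A ∩ B| = 3; needs |A ∩ B| ≤ |A ∖ B| — false.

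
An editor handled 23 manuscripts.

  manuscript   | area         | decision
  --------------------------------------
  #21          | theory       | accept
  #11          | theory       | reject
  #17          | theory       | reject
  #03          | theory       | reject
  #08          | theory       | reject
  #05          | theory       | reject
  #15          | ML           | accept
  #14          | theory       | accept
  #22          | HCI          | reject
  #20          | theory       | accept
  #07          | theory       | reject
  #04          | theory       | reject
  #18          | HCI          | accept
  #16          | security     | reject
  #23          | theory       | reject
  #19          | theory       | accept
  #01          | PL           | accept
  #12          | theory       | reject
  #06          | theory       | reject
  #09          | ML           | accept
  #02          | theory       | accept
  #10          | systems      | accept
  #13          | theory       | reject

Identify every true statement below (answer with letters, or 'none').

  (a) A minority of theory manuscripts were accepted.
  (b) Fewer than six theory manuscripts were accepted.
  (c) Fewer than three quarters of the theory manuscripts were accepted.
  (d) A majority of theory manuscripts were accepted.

(a), (b), (c)

|A| = 16, |A ∩ B| = 5, |A ∖ B| = 11.
(a) |A ∩ B| < |A ∖ B|: holds.
(b) |A ∩ B| < 6: holds.
(c) |A ∩ B| / |A| < 3/4: holds.
(d) |A ∩ B| > |A ∖ B|: fails.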